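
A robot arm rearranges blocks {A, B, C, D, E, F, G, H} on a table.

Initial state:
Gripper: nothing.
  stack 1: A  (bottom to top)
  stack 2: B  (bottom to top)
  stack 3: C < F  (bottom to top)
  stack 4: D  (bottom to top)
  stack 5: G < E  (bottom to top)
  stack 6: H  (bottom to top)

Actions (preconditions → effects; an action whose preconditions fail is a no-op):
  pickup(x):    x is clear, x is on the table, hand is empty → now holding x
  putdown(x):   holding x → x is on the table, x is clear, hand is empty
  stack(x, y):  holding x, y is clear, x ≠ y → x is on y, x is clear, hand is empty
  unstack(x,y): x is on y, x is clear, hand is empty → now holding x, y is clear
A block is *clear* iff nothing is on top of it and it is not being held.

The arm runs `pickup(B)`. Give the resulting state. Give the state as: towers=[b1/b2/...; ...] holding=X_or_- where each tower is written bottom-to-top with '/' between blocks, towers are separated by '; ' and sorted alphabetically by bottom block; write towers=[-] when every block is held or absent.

towers=[A; C/F; D; G/E; H] holding=B

before: towers=[A; B; C/F; D; G/E; H] holding=-
pre[pickup(B)]: clear(B) ✓, ontable(B) ✓, handempty ✓
all met → apply pickup(B)
after:  towers=[A; C/F; D; G/E; H] holding=B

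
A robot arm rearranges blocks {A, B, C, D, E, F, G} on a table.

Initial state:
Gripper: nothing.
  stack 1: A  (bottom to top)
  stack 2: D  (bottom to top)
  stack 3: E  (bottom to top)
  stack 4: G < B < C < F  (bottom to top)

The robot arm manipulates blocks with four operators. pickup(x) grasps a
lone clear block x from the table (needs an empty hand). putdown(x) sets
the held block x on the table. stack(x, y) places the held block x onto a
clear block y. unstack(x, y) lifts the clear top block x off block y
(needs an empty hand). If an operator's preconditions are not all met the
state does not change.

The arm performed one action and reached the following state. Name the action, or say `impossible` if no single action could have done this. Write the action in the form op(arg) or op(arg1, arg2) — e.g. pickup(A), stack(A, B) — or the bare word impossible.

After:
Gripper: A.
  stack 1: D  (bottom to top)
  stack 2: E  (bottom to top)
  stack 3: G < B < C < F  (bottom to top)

pickup(A)

target: towers=[D; E; G/B/C/F] holding=A
     unstack(F, C) → towers=[A; D; E; G/B/C] holding=F
         pickup(D) → towers=[A; E; G/B/C/F] holding=D
         pickup(A) → towers=[D; E; G/B/C/F] holding=A  ← match
         pickup(E) → towers=[A; D; G/B/C/F] holding=E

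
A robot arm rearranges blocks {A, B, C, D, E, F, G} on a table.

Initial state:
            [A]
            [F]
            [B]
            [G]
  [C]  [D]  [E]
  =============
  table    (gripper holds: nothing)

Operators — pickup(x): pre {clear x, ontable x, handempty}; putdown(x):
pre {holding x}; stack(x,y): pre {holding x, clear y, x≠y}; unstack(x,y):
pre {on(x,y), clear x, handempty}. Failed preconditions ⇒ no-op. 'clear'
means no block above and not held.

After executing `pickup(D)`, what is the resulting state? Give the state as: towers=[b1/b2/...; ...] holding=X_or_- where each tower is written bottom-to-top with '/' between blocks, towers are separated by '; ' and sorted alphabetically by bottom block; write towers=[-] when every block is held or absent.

before: towers=[C; D; E/G/B/F/A] holding=-
pre[pickup(D)]: clear(D) ok, ontable(D) ok, handempty ok
all met → apply pickup(D)
after:  towers=[C; E/G/B/F/A] holding=D

towers=[C; E/G/B/F/A] holding=D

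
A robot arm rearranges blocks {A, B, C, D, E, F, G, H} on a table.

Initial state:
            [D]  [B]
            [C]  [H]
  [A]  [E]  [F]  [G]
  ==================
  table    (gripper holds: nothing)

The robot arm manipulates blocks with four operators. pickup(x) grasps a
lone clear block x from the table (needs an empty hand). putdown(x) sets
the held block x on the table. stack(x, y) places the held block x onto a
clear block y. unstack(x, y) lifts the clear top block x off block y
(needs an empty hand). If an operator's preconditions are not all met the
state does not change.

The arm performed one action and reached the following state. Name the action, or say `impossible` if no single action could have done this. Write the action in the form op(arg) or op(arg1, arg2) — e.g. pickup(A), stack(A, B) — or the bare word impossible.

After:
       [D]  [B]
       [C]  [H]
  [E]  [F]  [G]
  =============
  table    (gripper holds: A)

pickup(A)

target: towers=[E; F/C/D; G/H/B] holding=A
         pickup(A) → towers=[E; F/C/D; G/H/B] holding=A  ← match
         pickup(E) → towers=[A; F/C/D; G/H/B] holding=E
     unstack(B, H) → towers=[A; E; F/C/D; G/H] holding=B
     unstack(D, C) → towers=[A; E; F/C; G/H/B] holding=D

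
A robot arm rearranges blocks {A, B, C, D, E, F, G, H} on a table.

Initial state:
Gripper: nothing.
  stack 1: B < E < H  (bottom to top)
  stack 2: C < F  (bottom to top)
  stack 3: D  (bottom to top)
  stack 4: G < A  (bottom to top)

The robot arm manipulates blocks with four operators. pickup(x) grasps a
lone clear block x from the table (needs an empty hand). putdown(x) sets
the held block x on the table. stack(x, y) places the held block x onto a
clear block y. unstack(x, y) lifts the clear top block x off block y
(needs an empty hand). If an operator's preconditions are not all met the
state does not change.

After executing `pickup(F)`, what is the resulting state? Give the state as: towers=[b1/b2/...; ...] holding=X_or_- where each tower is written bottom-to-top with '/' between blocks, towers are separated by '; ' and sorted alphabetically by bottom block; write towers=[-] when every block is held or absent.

towers=[B/E/H; C/F; D; G/A] holding=-

before: towers=[B/E/H; C/F; D; G/A] holding=-
pre[pickup(F)]: clear(F) yes, ontable(F) no, handempty yes
ontable(F) unmet → pickup(F) is a no-op
after:  towers=[B/E/H; C/F; D; G/A] holding=-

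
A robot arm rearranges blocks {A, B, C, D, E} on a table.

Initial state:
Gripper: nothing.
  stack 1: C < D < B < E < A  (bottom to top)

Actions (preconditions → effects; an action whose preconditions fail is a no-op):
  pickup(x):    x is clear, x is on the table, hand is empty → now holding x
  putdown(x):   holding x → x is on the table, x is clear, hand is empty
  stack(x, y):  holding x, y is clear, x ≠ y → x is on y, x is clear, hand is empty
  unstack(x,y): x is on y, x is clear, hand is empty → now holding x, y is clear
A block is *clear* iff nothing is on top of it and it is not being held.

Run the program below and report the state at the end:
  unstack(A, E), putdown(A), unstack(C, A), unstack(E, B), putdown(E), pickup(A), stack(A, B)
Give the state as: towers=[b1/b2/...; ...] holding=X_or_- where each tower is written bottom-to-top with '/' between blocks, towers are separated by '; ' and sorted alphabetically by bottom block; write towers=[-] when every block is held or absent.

towers=[C/D/B/A; E] holding=-

step 1 (unstack(A, E)): towers=[C/D/B/E] holding=A
step 2 (putdown(A)): towers=[A; C/D/B/E] holding=-
step 3 (unstack(C, A)) [no-op]: towers=[A; C/D/B/E] holding=-
step 4 (unstack(E, B)): towers=[A; C/D/B] holding=E
step 5 (putdown(E)): towers=[A; C/D/B; E] holding=-
step 6 (pickup(A)): towers=[C/D/B; E] holding=A
step 7 (stack(A, B)): towers=[C/D/B/A; E] holding=-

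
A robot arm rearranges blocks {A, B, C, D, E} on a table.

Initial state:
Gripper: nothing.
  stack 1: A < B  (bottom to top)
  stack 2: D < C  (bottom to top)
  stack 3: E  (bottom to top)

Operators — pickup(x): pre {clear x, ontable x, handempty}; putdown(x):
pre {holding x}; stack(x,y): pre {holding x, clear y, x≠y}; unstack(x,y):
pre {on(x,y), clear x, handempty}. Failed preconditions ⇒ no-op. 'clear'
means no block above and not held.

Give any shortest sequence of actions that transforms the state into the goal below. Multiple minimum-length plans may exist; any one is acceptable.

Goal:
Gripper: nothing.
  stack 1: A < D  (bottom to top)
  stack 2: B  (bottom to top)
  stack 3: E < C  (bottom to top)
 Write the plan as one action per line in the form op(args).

step 1 (unstack(B, A)): towers=[A; D/C; E] holding=B
step 2 (putdown(B)): towers=[A; B; D/C; E] holding=-
step 3 (unstack(C, D)): towers=[A; B; D; E] holding=C
step 4 (stack(C, E)): towers=[A; B; D; E/C] holding=-
step 5 (pickup(D)): towers=[A; B; E/C] holding=D
step 6 (stack(D, A)): towers=[A/D; B; E/C] holding=-
goal check: towers=[A/D; B; E/C] holding=- — reached (length 6, optimal by BFS)

unstack(B, A)
putdown(B)
unstack(C, D)
stack(C, E)
pickup(D)
stack(D, A)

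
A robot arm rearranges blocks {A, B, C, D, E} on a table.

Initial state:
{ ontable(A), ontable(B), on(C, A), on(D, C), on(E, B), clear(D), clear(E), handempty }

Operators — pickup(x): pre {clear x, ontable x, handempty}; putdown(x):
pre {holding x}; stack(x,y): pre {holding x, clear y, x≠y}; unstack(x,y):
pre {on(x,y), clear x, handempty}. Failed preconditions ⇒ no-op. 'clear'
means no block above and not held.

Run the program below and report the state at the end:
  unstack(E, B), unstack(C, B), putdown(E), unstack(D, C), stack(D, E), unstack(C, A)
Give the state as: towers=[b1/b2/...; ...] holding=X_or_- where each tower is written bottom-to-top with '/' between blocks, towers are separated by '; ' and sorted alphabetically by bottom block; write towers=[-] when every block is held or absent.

towers=[A; B; E/D] holding=C

step 1 (unstack(E, B)): towers=[A/C/D; B] holding=E
step 2 (unstack(C, B)) [no-op]: towers=[A/C/D; B] holding=E
step 3 (putdown(E)): towers=[A/C/D; B; E] holding=-
step 4 (unstack(D, C)): towers=[A/C; B; E] holding=D
step 5 (stack(D, E)): towers=[A/C; B; E/D] holding=-
step 6 (unstack(C, A)): towers=[A; B; E/D] holding=C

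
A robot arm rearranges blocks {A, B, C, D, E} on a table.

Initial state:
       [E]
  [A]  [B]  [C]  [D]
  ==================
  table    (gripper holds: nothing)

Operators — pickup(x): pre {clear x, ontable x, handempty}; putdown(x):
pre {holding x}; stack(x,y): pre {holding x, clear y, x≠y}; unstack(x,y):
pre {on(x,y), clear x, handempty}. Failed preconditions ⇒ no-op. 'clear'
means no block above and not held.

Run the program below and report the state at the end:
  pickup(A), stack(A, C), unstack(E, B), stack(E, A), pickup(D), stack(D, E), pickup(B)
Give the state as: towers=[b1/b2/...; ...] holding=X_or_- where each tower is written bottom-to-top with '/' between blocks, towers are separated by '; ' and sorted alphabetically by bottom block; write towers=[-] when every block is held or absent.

towers=[C/A/E/D] holding=B

step 1 (pickup(A)): towers=[B/E; C; D] holding=A
step 2 (stack(A, C)): towers=[B/E; C/A; D] holding=-
step 3 (unstack(E, B)): towers=[B; C/A; D] holding=E
step 4 (stack(E, A)): towers=[B; C/A/E; D] holding=-
step 5 (pickup(D)): towers=[B; C/A/E] holding=D
step 6 (stack(D, E)): towers=[B; C/A/E/D] holding=-
step 7 (pickup(B)): towers=[C/A/E/D] holding=B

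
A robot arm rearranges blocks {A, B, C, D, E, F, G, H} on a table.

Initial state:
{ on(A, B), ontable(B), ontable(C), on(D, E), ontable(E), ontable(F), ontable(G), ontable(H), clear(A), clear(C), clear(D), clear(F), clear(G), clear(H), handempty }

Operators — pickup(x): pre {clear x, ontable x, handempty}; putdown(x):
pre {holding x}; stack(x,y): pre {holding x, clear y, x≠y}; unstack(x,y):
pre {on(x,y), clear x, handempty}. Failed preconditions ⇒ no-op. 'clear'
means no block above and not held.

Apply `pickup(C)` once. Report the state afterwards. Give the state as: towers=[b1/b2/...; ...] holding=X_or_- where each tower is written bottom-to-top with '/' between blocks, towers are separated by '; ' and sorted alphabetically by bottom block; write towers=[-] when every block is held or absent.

towers=[B/A; E/D; F; G; H] holding=C

before: towers=[B/A; C; E/D; F; G; H] holding=-
pre[pickup(C)]: clear(C) yes, ontable(C) yes, handempty yes
all met → apply pickup(C)
after:  towers=[B/A; E/D; F; G; H] holding=C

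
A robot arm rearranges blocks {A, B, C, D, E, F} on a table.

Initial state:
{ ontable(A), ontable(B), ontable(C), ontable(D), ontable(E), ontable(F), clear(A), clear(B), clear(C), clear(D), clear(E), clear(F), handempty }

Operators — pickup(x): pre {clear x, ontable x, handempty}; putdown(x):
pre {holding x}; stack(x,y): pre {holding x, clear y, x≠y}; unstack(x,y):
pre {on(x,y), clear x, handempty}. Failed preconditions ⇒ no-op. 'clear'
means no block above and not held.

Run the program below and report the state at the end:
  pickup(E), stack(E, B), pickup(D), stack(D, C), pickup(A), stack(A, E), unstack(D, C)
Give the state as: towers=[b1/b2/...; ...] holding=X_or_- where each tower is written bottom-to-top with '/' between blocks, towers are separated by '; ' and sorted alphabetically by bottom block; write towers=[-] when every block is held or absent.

towers=[B/E/A; C; F] holding=D

step 1 (pickup(E)): towers=[A; B; C; D; F] holding=E
step 2 (stack(E, B)): towers=[A; B/E; C; D; F] holding=-
step 3 (pickup(D)): towers=[A; B/E; C; F] holding=D
step 4 (stack(D, C)): towers=[A; B/E; C/D; F] holding=-
step 5 (pickup(A)): towers=[B/E; C/D; F] holding=A
step 6 (stack(A, E)): towers=[B/E/A; C/D; F] holding=-
step 7 (unstack(D, C)): towers=[B/E/A; C; F] holding=D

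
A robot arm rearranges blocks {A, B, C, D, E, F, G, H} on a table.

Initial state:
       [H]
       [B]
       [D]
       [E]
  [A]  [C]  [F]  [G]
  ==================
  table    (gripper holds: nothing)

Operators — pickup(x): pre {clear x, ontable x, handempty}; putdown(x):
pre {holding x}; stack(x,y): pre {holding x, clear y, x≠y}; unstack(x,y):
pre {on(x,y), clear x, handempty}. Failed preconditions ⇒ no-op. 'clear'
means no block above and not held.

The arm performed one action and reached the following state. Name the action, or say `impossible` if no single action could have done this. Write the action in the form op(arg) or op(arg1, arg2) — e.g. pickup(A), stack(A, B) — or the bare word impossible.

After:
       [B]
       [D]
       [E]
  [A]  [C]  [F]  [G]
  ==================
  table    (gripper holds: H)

unstack(H, B)

target: towers=[A; C/E/D/B; F; G] holding=H
         pickup(G) → towers=[A; C/E/D/B/H; F] holding=G
         pickup(A) → towers=[C/E/D/B/H; F; G] holding=A
     unstack(H, B) → towers=[A; C/E/D/B; F; G] holding=H  ← match
         pickup(F) → towers=[A; C/E/D/B/H; G] holding=F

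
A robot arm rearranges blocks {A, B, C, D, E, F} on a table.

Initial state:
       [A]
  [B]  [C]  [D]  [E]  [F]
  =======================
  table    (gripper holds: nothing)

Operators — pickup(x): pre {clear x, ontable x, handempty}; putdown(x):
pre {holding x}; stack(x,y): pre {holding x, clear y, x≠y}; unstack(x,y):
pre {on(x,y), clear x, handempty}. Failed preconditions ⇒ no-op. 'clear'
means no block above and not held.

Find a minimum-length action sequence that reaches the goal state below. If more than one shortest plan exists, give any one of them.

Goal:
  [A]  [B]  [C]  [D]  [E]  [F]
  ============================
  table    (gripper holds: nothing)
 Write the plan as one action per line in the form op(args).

unstack(A, C)
putdown(A)

step 1 (unstack(A, C)): towers=[B; C; D; E; F] holding=A
step 2 (putdown(A)): towers=[A; B; C; D; E; F] holding=-
goal check: towers=[A; B; C; D; E; F] holding=- — reached (length 2, optimal by BFS)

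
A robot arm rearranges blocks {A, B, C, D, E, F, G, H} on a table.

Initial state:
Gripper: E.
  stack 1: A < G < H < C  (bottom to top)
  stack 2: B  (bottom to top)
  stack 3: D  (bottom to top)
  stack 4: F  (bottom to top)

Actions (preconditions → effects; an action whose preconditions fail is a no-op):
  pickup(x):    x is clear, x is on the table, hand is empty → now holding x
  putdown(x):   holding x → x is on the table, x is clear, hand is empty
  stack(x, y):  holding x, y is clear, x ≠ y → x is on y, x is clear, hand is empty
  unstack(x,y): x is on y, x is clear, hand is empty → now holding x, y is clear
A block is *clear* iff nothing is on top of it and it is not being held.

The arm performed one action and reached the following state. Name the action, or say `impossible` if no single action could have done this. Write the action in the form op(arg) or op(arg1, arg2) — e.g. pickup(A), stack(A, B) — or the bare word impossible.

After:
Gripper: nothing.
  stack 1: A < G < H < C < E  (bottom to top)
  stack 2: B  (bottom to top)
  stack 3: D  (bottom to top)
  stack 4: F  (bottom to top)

target: towers=[A/G/H/C/E; B; D; F] holding=-
        putdown(E) → towers=[A/G/H/C; B; D; E; F] holding=-
       stack(E, B) → towers=[A/G/H/C; B/E; D; F] holding=-
       stack(E, F) → towers=[A/G/H/C; B; D; F/E] holding=-
       stack(E, D) → towers=[A/G/H/C; B; D/E; F] holding=-
       stack(E, C) → towers=[A/G/H/C/E; B; D; F] holding=-  ← match

stack(E, C)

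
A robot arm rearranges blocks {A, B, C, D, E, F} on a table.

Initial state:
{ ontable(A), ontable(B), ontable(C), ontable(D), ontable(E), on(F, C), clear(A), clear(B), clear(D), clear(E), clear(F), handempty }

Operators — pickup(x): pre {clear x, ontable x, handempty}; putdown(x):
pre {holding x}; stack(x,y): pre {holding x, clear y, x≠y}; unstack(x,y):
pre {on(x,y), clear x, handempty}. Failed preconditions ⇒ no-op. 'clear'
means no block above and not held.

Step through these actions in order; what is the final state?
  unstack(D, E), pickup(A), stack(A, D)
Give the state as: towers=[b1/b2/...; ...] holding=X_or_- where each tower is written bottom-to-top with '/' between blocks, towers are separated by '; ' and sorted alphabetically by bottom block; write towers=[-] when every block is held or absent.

step 1 (unstack(D, E)) [no-op]: towers=[A; B; C/F; D; E] holding=-
step 2 (pickup(A)): towers=[B; C/F; D; E] holding=A
step 3 (stack(A, D)): towers=[B; C/F; D/A; E] holding=-

towers=[B; C/F; D/A; E] holding=-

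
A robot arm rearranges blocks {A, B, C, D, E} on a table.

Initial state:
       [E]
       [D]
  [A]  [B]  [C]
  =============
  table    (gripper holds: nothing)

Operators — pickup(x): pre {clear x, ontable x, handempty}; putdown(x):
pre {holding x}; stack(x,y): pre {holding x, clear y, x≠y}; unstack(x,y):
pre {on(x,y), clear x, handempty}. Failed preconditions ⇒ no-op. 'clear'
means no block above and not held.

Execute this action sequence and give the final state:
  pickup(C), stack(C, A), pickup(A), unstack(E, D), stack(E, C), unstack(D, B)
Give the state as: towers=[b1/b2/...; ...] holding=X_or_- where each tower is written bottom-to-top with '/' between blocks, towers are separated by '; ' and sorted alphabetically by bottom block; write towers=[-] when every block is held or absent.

step 1 (pickup(C)): towers=[A; B/D/E] holding=C
step 2 (stack(C, A)): towers=[A/C; B/D/E] holding=-
step 3 (pickup(A)) [no-op]: towers=[A/C; B/D/E] holding=-
step 4 (unstack(E, D)): towers=[A/C; B/D] holding=E
step 5 (stack(E, C)): towers=[A/C/E; B/D] holding=-
step 6 (unstack(D, B)): towers=[A/C/E; B] holding=D

towers=[A/C/E; B] holding=D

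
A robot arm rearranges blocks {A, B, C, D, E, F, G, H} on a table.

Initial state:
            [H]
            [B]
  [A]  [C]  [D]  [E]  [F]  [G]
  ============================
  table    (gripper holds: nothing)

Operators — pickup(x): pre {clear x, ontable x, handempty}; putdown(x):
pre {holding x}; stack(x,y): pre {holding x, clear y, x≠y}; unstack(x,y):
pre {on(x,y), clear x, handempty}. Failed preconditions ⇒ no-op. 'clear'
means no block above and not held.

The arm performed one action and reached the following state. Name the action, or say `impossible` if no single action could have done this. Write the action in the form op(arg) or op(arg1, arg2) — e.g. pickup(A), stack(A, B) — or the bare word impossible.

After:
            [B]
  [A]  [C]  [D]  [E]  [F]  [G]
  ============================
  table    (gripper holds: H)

unstack(H, B)

target: towers=[A; C; D/B; E; F; G] holding=H
         pickup(G) → towers=[A; C; D/B/H; E; F] holding=G
         pickup(A) → towers=[C; D/B/H; E; F; G] holding=A
         pickup(E) → towers=[A; C; D/B/H; F; G] holding=E
     unstack(H, B) → towers=[A; C; D/B; E; F; G] holding=H  ← match
         pickup(F) → towers=[A; C; D/B/H; E; G] holding=F
         pickup(C) → towers=[A; D/B/H; E; F; G] holding=C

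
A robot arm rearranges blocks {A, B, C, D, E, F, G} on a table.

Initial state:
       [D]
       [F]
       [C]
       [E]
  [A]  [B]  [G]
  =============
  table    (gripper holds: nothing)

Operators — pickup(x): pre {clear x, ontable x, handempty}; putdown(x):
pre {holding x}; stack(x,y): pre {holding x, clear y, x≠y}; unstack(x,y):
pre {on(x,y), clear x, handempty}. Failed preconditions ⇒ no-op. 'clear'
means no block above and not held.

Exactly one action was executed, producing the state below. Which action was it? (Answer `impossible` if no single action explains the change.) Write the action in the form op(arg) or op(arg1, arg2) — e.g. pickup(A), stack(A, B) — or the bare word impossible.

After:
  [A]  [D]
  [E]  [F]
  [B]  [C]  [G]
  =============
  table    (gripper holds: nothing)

impossible

target: towers=[B/E/A; C/F/D; G] holding=-
         pickup(G) → towers=[A; B/E/C/F/D] holding=G
     unstack(D, F) → towers=[A; B/E/C/F; G] holding=D
         pickup(A) → towers=[B/E/C/F/D; G] holding=A
none of the 3 applicable actions match → impossible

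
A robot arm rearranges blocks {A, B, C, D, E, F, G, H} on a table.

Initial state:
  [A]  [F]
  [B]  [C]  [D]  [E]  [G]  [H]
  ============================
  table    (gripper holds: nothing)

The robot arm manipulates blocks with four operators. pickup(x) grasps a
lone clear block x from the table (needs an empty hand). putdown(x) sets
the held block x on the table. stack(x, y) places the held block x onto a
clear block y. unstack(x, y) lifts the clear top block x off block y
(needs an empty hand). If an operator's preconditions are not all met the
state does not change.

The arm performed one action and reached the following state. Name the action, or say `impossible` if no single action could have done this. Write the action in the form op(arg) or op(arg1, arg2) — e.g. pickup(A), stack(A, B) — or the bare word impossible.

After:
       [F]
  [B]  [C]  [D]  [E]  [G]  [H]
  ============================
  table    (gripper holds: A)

unstack(A, B)

target: towers=[B; C/F; D; E; G; H] holding=A
         pickup(G) → towers=[B/A; C/F; D; E; H] holding=G
     unstack(A, B) → towers=[B; C/F; D; E; G; H] holding=A  ← match
         pickup(E) → towers=[B/A; C/F; D; G; H] holding=E
         pickup(H) → towers=[B/A; C/F; D; E; G] holding=H
     unstack(F, C) → towers=[B/A; C; D; E; G; H] holding=F
         pickup(D) → towers=[B/A; C/F; E; G; H] holding=D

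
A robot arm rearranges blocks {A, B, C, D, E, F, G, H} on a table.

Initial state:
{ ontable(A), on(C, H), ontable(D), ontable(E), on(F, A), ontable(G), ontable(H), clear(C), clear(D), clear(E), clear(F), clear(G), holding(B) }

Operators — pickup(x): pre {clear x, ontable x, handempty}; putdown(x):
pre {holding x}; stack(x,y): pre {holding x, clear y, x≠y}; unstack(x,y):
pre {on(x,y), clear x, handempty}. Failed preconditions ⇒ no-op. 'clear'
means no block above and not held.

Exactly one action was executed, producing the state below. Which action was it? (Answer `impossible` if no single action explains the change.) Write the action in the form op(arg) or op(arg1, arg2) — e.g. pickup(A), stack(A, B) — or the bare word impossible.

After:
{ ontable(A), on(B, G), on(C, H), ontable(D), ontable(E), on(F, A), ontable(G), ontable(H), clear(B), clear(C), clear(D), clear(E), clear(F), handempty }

stack(B, G)

target: towers=[A/F; D; E; G/B; H/C] holding=-
        putdown(B) → towers=[A/F; B; D; E; G; H/C] holding=-
       stack(B, G) → towers=[A/F; D; E; G/B; H/C] holding=-  ← match
       stack(B, E) → towers=[A/F; D; E/B; G; H/C] holding=-
       stack(B, F) → towers=[A/F/B; D; E; G; H/C] holding=-
       stack(B, D) → towers=[A/F; D/B; E; G; H/C] holding=-
       stack(B, C) → towers=[A/F; D; E; G; H/C/B] holding=-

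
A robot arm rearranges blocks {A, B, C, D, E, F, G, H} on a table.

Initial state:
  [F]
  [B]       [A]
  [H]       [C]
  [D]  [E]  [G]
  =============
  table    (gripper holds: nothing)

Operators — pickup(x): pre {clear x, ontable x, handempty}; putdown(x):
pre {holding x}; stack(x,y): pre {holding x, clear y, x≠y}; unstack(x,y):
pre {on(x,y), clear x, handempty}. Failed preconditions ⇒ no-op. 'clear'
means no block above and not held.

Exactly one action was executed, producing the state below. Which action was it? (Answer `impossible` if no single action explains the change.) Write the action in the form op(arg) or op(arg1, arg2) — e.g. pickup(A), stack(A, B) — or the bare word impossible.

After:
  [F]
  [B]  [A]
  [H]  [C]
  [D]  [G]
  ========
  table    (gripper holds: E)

target: towers=[D/H/B/F; G/C/A] holding=E
     unstack(A, C) → towers=[D/H/B/F; E; G/C] holding=A
         pickup(E) → towers=[D/H/B/F; G/C/A] holding=E  ← match
     unstack(F, B) → towers=[D/H/B; E; G/C/A] holding=F

pickup(E)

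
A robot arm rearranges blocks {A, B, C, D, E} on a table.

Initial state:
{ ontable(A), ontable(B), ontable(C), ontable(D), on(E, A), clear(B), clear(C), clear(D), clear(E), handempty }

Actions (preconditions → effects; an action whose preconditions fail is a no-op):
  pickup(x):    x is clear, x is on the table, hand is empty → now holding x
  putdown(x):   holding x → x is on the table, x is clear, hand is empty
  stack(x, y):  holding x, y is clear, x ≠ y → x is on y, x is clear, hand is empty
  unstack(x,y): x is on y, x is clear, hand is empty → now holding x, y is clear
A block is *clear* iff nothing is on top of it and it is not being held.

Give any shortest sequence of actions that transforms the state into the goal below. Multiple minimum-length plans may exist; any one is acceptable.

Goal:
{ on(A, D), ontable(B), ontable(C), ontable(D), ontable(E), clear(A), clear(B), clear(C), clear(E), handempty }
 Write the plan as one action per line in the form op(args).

step 1 (unstack(E, A)): towers=[A; B; C; D] holding=E
step 2 (putdown(E)): towers=[A; B; C; D; E] holding=-
step 3 (pickup(A)): towers=[B; C; D; E] holding=A
step 4 (stack(A, D)): towers=[B; C; D/A; E] holding=-
goal check: towers=[B; C; D/A; E] holding=- — reached (length 4, optimal by BFS)

unstack(E, A)
putdown(E)
pickup(A)
stack(A, D)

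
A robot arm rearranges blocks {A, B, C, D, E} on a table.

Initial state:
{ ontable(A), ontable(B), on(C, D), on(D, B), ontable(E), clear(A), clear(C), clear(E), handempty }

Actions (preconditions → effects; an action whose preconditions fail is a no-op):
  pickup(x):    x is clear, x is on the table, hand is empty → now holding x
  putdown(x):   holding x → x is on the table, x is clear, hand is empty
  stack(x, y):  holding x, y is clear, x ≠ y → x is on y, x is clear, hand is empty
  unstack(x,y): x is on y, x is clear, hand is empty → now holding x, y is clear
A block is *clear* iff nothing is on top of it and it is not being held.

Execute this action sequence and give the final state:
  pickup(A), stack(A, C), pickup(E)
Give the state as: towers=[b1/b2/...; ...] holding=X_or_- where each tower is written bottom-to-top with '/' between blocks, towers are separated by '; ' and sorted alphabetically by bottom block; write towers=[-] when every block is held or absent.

step 1 (pickup(A)): towers=[B/D/C; E] holding=A
step 2 (stack(A, C)): towers=[B/D/C/A; E] holding=-
step 3 (pickup(E)): towers=[B/D/C/A] holding=E

towers=[B/D/C/A] holding=E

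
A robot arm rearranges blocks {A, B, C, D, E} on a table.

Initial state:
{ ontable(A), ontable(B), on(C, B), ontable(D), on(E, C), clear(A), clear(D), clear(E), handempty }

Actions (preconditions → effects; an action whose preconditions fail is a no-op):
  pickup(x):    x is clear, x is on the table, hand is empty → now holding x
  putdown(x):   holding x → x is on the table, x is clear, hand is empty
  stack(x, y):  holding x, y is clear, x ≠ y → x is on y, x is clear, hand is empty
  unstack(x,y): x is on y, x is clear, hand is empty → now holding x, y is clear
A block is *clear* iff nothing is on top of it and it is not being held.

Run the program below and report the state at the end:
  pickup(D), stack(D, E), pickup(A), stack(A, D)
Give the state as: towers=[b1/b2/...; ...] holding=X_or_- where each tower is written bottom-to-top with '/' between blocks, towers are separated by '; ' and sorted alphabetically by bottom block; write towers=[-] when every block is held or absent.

step 1 (pickup(D)): towers=[A; B/C/E] holding=D
step 2 (stack(D, E)): towers=[A; B/C/E/D] holding=-
step 3 (pickup(A)): towers=[B/C/E/D] holding=A
step 4 (stack(A, D)): towers=[B/C/E/D/A] holding=-

towers=[B/C/E/D/A] holding=-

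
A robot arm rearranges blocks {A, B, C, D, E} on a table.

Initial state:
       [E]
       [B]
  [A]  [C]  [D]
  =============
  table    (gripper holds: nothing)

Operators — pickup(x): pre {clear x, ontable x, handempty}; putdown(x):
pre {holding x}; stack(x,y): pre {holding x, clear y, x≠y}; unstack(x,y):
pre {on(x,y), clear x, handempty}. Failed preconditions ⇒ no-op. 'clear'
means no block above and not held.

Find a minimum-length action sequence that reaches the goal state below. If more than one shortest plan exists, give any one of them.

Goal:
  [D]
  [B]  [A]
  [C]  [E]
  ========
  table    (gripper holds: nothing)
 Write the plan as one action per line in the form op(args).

step 1 (unstack(E, B)): towers=[A; C/B; D] holding=E
step 2 (putdown(E)): towers=[A; C/B; D; E] holding=-
step 3 (pickup(D)): towers=[A; C/B; E] holding=D
step 4 (stack(D, B)): towers=[A; C/B/D; E] holding=-
step 5 (pickup(A)): towers=[C/B/D; E] holding=A
step 6 (stack(A, E)): towers=[C/B/D; E/A] holding=-
goal check: towers=[C/B/D; E/A] holding=- — reached (length 6, optimal by BFS)

unstack(E, B)
putdown(E)
pickup(D)
stack(D, B)
pickup(A)
stack(A, E)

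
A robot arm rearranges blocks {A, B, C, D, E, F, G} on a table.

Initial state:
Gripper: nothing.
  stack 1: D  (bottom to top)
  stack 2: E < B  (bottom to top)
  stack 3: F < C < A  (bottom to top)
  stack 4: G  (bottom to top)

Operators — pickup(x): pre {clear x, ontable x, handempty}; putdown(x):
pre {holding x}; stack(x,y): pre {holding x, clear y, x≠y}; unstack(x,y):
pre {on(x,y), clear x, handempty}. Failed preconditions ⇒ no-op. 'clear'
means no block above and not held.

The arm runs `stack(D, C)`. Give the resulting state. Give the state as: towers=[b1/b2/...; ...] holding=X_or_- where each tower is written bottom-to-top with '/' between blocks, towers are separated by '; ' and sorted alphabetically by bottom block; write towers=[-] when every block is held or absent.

before: towers=[D; E/B; F/C/A; G] holding=-
pre[stack(D, C)]: holding(D) ✗, clear(C) ✗, D≠C ✓
holding(D), clear(C) unmet → stack(D, C) is a no-op
after:  towers=[D; E/B; F/C/A; G] holding=-

towers=[D; E/B; F/C/A; G] holding=-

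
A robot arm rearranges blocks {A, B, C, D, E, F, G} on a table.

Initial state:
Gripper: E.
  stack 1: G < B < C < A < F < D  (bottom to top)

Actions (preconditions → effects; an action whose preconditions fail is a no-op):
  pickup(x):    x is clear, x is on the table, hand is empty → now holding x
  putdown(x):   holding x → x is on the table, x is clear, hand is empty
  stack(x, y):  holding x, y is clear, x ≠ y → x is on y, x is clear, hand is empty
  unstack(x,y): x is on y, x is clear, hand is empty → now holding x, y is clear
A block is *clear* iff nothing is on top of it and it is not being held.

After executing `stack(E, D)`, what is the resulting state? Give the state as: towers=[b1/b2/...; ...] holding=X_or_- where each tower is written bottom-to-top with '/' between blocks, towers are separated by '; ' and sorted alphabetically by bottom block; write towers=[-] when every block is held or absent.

towers=[G/B/C/A/F/D/E] holding=-

before: towers=[G/B/C/A/F/D] holding=E
pre[stack(E, D)]: holding(E) yes, clear(D) yes, E≠D yes
all met → apply stack(E, D)
after:  towers=[G/B/C/A/F/D/E] holding=-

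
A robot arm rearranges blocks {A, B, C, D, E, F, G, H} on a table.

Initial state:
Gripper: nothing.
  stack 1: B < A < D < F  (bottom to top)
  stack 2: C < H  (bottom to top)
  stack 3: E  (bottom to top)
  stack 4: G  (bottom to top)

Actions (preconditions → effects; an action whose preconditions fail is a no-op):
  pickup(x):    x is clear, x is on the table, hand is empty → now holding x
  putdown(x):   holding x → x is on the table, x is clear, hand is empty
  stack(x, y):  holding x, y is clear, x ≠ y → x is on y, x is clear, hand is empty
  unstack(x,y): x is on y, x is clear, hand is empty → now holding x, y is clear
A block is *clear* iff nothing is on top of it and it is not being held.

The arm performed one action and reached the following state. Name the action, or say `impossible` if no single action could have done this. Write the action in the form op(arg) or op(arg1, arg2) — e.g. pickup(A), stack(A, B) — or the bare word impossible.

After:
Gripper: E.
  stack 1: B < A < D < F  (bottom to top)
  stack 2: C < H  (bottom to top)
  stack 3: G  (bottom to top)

pickup(E)

target: towers=[B/A/D/F; C/H; G] holding=E
         pickup(G) → towers=[B/A/D/F; C/H; E] holding=G
         pickup(E) → towers=[B/A/D/F; C/H; G] holding=E  ← match
     unstack(H, C) → towers=[B/A/D/F; C; E; G] holding=H
     unstack(F, D) → towers=[B/A/D; C/H; E; G] holding=F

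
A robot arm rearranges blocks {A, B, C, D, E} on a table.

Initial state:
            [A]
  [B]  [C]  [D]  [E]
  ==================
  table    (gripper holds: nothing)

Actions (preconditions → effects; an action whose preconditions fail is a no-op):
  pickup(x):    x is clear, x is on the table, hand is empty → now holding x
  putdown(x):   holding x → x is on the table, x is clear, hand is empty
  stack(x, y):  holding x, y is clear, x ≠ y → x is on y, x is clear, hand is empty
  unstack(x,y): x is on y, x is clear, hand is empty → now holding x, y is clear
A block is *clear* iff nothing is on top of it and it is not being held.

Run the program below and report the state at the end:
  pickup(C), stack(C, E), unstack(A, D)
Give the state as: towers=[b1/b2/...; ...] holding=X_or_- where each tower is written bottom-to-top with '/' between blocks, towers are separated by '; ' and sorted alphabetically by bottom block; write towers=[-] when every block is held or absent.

step 1 (pickup(C)): towers=[B; D/A; E] holding=C
step 2 (stack(C, E)): towers=[B; D/A; E/C] holding=-
step 3 (unstack(A, D)): towers=[B; D; E/C] holding=A

towers=[B; D; E/C] holding=A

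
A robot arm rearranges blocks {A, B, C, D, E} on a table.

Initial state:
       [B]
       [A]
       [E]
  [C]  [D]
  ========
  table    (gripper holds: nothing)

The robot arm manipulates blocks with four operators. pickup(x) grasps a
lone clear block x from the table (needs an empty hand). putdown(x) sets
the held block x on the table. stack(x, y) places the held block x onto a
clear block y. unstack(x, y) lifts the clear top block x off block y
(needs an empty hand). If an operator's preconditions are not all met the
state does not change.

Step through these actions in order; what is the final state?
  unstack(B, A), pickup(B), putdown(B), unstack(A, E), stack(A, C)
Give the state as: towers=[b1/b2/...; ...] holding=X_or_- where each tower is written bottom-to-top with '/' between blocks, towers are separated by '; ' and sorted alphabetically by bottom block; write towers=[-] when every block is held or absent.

towers=[B; C/A; D/E] holding=-

step 1 (unstack(B, A)): towers=[C; D/E/A] holding=B
step 2 (pickup(B)) [no-op]: towers=[C; D/E/A] holding=B
step 3 (putdown(B)): towers=[B; C; D/E/A] holding=-
step 4 (unstack(A, E)): towers=[B; C; D/E] holding=A
step 5 (stack(A, C)): towers=[B; C/A; D/E] holding=-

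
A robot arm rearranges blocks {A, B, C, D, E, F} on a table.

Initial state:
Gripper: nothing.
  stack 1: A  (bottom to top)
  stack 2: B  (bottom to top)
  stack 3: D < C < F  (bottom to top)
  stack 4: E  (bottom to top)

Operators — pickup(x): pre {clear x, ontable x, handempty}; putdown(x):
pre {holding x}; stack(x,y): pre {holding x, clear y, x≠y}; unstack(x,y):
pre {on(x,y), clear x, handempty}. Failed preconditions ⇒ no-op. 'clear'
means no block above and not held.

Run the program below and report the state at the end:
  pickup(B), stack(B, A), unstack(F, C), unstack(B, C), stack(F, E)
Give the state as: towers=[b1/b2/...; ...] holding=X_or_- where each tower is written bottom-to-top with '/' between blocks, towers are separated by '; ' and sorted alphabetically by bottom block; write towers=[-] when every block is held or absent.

towers=[A/B; D/C; E/F] holding=-

step 1 (pickup(B)): towers=[A; D/C/F; E] holding=B
step 2 (stack(B, A)): towers=[A/B; D/C/F; E] holding=-
step 3 (unstack(F, C)): towers=[A/B; D/C; E] holding=F
step 4 (unstack(B, C)) [no-op]: towers=[A/B; D/C; E] holding=F
step 5 (stack(F, E)): towers=[A/B; D/C; E/F] holding=-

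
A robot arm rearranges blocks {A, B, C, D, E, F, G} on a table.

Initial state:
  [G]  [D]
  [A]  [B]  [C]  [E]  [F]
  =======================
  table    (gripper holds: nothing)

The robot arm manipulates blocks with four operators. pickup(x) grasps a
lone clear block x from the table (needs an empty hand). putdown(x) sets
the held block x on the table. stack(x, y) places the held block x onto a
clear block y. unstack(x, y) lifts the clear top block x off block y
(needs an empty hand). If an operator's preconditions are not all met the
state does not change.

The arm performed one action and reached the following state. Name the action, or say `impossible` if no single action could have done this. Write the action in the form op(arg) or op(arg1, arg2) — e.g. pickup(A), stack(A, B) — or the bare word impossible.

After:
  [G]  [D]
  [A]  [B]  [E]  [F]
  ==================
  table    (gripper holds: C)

pickup(C)

target: towers=[A/G; B/D; E; F] holding=C
         pickup(F) → towers=[A/G; B/D; C; E] holding=F
     unstack(G, A) → towers=[A; B/D; C; E; F] holding=G
     unstack(D, B) → towers=[A/G; B; C; E; F] holding=D
         pickup(E) → towers=[A/G; B/D; C; F] holding=E
         pickup(C) → towers=[A/G; B/D; E; F] holding=C  ← match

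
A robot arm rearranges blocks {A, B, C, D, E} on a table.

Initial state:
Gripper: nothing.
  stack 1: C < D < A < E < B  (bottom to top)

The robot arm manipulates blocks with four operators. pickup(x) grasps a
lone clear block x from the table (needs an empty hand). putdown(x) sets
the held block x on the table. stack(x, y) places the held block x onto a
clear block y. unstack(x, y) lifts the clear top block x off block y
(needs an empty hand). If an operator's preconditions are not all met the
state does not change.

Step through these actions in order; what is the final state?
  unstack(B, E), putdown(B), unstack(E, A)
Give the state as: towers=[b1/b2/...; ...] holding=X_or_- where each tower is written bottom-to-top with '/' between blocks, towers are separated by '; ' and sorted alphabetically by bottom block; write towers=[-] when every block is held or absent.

step 1 (unstack(B, E)): towers=[C/D/A/E] holding=B
step 2 (putdown(B)): towers=[B; C/D/A/E] holding=-
step 3 (unstack(E, A)): towers=[B; C/D/A] holding=E

towers=[B; C/D/A] holding=E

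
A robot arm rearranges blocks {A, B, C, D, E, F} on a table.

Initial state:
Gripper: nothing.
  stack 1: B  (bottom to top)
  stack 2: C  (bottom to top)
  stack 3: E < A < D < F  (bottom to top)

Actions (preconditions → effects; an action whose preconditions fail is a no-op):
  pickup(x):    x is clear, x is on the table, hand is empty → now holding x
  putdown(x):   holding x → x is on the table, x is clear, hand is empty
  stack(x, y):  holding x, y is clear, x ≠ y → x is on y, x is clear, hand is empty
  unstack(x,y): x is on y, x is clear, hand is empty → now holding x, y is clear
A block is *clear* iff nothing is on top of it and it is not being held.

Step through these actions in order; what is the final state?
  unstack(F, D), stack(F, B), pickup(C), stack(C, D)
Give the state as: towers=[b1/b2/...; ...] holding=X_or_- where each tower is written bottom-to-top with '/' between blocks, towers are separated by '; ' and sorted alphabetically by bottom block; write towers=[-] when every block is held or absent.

towers=[B/F; E/A/D/C] holding=-

step 1 (unstack(F, D)): towers=[B; C; E/A/D] holding=F
step 2 (stack(F, B)): towers=[B/F; C; E/A/D] holding=-
step 3 (pickup(C)): towers=[B/F; E/A/D] holding=C
step 4 (stack(C, D)): towers=[B/F; E/A/D/C] holding=-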